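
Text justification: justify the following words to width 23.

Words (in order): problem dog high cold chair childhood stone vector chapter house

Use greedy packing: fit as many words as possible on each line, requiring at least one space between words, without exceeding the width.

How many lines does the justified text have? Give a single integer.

Answer: 3

Derivation:
Line 1: ['problem', 'dog', 'high', 'cold'] (min_width=21, slack=2)
Line 2: ['chair', 'childhood', 'stone'] (min_width=21, slack=2)
Line 3: ['vector', 'chapter', 'house'] (min_width=20, slack=3)
Total lines: 3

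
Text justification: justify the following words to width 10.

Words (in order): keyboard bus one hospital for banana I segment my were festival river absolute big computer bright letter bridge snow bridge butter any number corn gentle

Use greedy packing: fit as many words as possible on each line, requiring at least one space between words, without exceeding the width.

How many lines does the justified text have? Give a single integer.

Line 1: ['keyboard'] (min_width=8, slack=2)
Line 2: ['bus', 'one'] (min_width=7, slack=3)
Line 3: ['hospital'] (min_width=8, slack=2)
Line 4: ['for', 'banana'] (min_width=10, slack=0)
Line 5: ['I', 'segment'] (min_width=9, slack=1)
Line 6: ['my', 'were'] (min_width=7, slack=3)
Line 7: ['festival'] (min_width=8, slack=2)
Line 8: ['river'] (min_width=5, slack=5)
Line 9: ['absolute'] (min_width=8, slack=2)
Line 10: ['big'] (min_width=3, slack=7)
Line 11: ['computer'] (min_width=8, slack=2)
Line 12: ['bright'] (min_width=6, slack=4)
Line 13: ['letter'] (min_width=6, slack=4)
Line 14: ['bridge'] (min_width=6, slack=4)
Line 15: ['snow'] (min_width=4, slack=6)
Line 16: ['bridge'] (min_width=6, slack=4)
Line 17: ['butter', 'any'] (min_width=10, slack=0)
Line 18: ['number'] (min_width=6, slack=4)
Line 19: ['corn'] (min_width=4, slack=6)
Line 20: ['gentle'] (min_width=6, slack=4)
Total lines: 20

Answer: 20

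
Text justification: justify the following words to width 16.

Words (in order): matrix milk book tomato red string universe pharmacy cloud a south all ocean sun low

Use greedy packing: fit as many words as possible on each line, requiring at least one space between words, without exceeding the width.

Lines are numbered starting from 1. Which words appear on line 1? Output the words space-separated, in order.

Answer: matrix milk book

Derivation:
Line 1: ['matrix', 'milk', 'book'] (min_width=16, slack=0)
Line 2: ['tomato', 'red'] (min_width=10, slack=6)
Line 3: ['string', 'universe'] (min_width=15, slack=1)
Line 4: ['pharmacy', 'cloud', 'a'] (min_width=16, slack=0)
Line 5: ['south', 'all', 'ocean'] (min_width=15, slack=1)
Line 6: ['sun', 'low'] (min_width=7, slack=9)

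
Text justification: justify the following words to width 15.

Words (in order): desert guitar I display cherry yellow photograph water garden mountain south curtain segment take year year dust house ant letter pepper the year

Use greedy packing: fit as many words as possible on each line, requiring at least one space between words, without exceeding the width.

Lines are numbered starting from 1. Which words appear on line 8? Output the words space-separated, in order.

Line 1: ['desert', 'guitar', 'I'] (min_width=15, slack=0)
Line 2: ['display', 'cherry'] (min_width=14, slack=1)
Line 3: ['yellow'] (min_width=6, slack=9)
Line 4: ['photograph'] (min_width=10, slack=5)
Line 5: ['water', 'garden'] (min_width=12, slack=3)
Line 6: ['mountain', 'south'] (min_width=14, slack=1)
Line 7: ['curtain', 'segment'] (min_width=15, slack=0)
Line 8: ['take', 'year', 'year'] (min_width=14, slack=1)
Line 9: ['dust', 'house', 'ant'] (min_width=14, slack=1)
Line 10: ['letter', 'pepper'] (min_width=13, slack=2)
Line 11: ['the', 'year'] (min_width=8, slack=7)

Answer: take year year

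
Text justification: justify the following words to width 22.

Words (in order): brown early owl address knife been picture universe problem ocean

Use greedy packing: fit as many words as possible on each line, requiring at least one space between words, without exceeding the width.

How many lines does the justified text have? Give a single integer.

Line 1: ['brown', 'early', 'owl'] (min_width=15, slack=7)
Line 2: ['address', 'knife', 'been'] (min_width=18, slack=4)
Line 3: ['picture', 'universe'] (min_width=16, slack=6)
Line 4: ['problem', 'ocean'] (min_width=13, slack=9)
Total lines: 4

Answer: 4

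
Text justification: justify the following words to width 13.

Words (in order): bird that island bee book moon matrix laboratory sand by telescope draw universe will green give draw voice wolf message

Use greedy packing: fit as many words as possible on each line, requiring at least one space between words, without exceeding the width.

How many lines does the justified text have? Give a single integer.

Answer: 12

Derivation:
Line 1: ['bird', 'that'] (min_width=9, slack=4)
Line 2: ['island', 'bee'] (min_width=10, slack=3)
Line 3: ['book', 'moon'] (min_width=9, slack=4)
Line 4: ['matrix'] (min_width=6, slack=7)
Line 5: ['laboratory'] (min_width=10, slack=3)
Line 6: ['sand', 'by'] (min_width=7, slack=6)
Line 7: ['telescope'] (min_width=9, slack=4)
Line 8: ['draw', 'universe'] (min_width=13, slack=0)
Line 9: ['will', 'green'] (min_width=10, slack=3)
Line 10: ['give', 'draw'] (min_width=9, slack=4)
Line 11: ['voice', 'wolf'] (min_width=10, slack=3)
Line 12: ['message'] (min_width=7, slack=6)
Total lines: 12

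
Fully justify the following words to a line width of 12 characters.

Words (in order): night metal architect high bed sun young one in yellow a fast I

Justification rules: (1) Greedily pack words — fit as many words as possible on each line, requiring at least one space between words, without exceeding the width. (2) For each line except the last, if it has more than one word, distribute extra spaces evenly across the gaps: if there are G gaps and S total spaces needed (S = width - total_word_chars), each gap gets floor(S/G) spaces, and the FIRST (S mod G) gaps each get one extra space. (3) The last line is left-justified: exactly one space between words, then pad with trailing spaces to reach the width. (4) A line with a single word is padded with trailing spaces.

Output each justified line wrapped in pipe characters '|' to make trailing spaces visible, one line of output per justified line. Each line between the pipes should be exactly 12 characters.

Line 1: ['night', 'metal'] (min_width=11, slack=1)
Line 2: ['architect'] (min_width=9, slack=3)
Line 3: ['high', 'bed', 'sun'] (min_width=12, slack=0)
Line 4: ['young', 'one', 'in'] (min_width=12, slack=0)
Line 5: ['yellow', 'a'] (min_width=8, slack=4)
Line 6: ['fast', 'I'] (min_width=6, slack=6)

Answer: |night  metal|
|architect   |
|high bed sun|
|young one in|
|yellow     a|
|fast I      |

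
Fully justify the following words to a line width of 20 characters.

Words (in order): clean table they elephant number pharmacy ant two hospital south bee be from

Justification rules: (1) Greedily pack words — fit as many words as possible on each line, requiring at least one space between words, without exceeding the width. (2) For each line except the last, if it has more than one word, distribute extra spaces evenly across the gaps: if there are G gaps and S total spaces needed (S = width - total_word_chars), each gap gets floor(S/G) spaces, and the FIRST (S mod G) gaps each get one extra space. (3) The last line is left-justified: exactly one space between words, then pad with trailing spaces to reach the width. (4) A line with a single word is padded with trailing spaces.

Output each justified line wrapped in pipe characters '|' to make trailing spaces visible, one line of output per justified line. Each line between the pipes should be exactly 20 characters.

Line 1: ['clean', 'table', 'they'] (min_width=16, slack=4)
Line 2: ['elephant', 'number'] (min_width=15, slack=5)
Line 3: ['pharmacy', 'ant', 'two'] (min_width=16, slack=4)
Line 4: ['hospital', 'south', 'bee'] (min_width=18, slack=2)
Line 5: ['be', 'from'] (min_width=7, slack=13)

Answer: |clean   table   they|
|elephant      number|
|pharmacy   ant   two|
|hospital  south  bee|
|be from             |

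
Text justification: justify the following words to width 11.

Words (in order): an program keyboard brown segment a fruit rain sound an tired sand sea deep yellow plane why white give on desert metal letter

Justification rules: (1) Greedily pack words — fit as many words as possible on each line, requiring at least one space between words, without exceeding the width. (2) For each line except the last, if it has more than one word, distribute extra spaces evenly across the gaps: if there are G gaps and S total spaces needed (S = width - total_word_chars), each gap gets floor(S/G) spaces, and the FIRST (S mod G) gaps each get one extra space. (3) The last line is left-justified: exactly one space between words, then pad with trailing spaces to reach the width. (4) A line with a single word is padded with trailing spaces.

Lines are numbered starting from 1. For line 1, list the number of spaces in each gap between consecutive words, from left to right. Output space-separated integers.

Line 1: ['an', 'program'] (min_width=10, slack=1)
Line 2: ['keyboard'] (min_width=8, slack=3)
Line 3: ['brown'] (min_width=5, slack=6)
Line 4: ['segment', 'a'] (min_width=9, slack=2)
Line 5: ['fruit', 'rain'] (min_width=10, slack=1)
Line 6: ['sound', 'an'] (min_width=8, slack=3)
Line 7: ['tired', 'sand'] (min_width=10, slack=1)
Line 8: ['sea', 'deep'] (min_width=8, slack=3)
Line 9: ['yellow'] (min_width=6, slack=5)
Line 10: ['plane', 'why'] (min_width=9, slack=2)
Line 11: ['white', 'give'] (min_width=10, slack=1)
Line 12: ['on', 'desert'] (min_width=9, slack=2)
Line 13: ['metal'] (min_width=5, slack=6)
Line 14: ['letter'] (min_width=6, slack=5)

Answer: 2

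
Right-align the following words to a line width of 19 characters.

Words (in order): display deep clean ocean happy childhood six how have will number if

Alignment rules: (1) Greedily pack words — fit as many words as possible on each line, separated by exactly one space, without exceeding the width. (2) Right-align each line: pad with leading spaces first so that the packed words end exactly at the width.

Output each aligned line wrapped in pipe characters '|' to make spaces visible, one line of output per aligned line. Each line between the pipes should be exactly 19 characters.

Answer: | display deep clean|
|        ocean happy|
|  childhood six how|
|have will number if|

Derivation:
Line 1: ['display', 'deep', 'clean'] (min_width=18, slack=1)
Line 2: ['ocean', 'happy'] (min_width=11, slack=8)
Line 3: ['childhood', 'six', 'how'] (min_width=17, slack=2)
Line 4: ['have', 'will', 'number', 'if'] (min_width=19, slack=0)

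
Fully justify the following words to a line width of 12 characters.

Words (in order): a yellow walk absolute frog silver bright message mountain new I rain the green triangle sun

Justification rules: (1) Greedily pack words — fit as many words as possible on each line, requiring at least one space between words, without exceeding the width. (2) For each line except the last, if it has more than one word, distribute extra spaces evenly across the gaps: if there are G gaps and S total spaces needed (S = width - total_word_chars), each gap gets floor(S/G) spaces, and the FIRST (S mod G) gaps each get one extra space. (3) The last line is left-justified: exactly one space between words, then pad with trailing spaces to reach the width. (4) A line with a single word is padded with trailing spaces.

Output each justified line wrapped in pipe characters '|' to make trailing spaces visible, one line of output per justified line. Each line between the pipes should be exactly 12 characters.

Line 1: ['a', 'yellow'] (min_width=8, slack=4)
Line 2: ['walk'] (min_width=4, slack=8)
Line 3: ['absolute'] (min_width=8, slack=4)
Line 4: ['frog', 'silver'] (min_width=11, slack=1)
Line 5: ['bright'] (min_width=6, slack=6)
Line 6: ['message'] (min_width=7, slack=5)
Line 7: ['mountain', 'new'] (min_width=12, slack=0)
Line 8: ['I', 'rain', 'the'] (min_width=10, slack=2)
Line 9: ['green'] (min_width=5, slack=7)
Line 10: ['triangle', 'sun'] (min_width=12, slack=0)

Answer: |a     yellow|
|walk        |
|absolute    |
|frog  silver|
|bright      |
|message     |
|mountain new|
|I  rain  the|
|green       |
|triangle sun|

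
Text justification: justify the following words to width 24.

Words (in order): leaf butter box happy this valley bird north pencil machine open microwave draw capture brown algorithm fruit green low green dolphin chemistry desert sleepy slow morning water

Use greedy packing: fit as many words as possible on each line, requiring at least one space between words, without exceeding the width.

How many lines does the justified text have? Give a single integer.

Line 1: ['leaf', 'butter', 'box', 'happy'] (min_width=21, slack=3)
Line 2: ['this', 'valley', 'bird', 'north'] (min_width=22, slack=2)
Line 3: ['pencil', 'machine', 'open'] (min_width=19, slack=5)
Line 4: ['microwave', 'draw', 'capture'] (min_width=22, slack=2)
Line 5: ['brown', 'algorithm', 'fruit'] (min_width=21, slack=3)
Line 6: ['green', 'low', 'green', 'dolphin'] (min_width=23, slack=1)
Line 7: ['chemistry', 'desert', 'sleepy'] (min_width=23, slack=1)
Line 8: ['slow', 'morning', 'water'] (min_width=18, slack=6)
Total lines: 8

Answer: 8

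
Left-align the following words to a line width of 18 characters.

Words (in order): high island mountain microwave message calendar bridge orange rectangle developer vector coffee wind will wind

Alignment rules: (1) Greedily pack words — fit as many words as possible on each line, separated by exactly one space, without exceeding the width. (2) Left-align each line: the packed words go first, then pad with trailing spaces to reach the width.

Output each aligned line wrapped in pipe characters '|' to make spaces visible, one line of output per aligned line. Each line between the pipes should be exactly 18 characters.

Answer: |high island       |
|mountain microwave|
|message calendar  |
|bridge orange     |
|rectangle         |
|developer vector  |
|coffee wind will  |
|wind              |

Derivation:
Line 1: ['high', 'island'] (min_width=11, slack=7)
Line 2: ['mountain', 'microwave'] (min_width=18, slack=0)
Line 3: ['message', 'calendar'] (min_width=16, slack=2)
Line 4: ['bridge', 'orange'] (min_width=13, slack=5)
Line 5: ['rectangle'] (min_width=9, slack=9)
Line 6: ['developer', 'vector'] (min_width=16, slack=2)
Line 7: ['coffee', 'wind', 'will'] (min_width=16, slack=2)
Line 8: ['wind'] (min_width=4, slack=14)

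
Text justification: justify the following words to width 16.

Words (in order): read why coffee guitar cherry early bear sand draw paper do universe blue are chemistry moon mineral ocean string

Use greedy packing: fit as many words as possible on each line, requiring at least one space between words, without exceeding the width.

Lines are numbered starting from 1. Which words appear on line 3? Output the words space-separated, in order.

Answer: early bear sand

Derivation:
Line 1: ['read', 'why', 'coffee'] (min_width=15, slack=1)
Line 2: ['guitar', 'cherry'] (min_width=13, slack=3)
Line 3: ['early', 'bear', 'sand'] (min_width=15, slack=1)
Line 4: ['draw', 'paper', 'do'] (min_width=13, slack=3)
Line 5: ['universe', 'blue'] (min_width=13, slack=3)
Line 6: ['are', 'chemistry'] (min_width=13, slack=3)
Line 7: ['moon', 'mineral'] (min_width=12, slack=4)
Line 8: ['ocean', 'string'] (min_width=12, slack=4)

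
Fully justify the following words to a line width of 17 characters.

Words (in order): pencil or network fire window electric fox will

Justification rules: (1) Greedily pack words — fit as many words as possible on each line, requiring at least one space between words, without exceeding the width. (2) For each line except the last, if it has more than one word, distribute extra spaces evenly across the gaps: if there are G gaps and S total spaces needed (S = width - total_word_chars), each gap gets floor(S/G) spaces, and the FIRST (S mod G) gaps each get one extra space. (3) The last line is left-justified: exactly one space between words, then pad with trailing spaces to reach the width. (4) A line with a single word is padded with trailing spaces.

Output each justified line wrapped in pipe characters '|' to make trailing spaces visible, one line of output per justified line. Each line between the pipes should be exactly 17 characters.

Answer: |pencil or network|
|fire       window|
|electric fox will|

Derivation:
Line 1: ['pencil', 'or', 'network'] (min_width=17, slack=0)
Line 2: ['fire', 'window'] (min_width=11, slack=6)
Line 3: ['electric', 'fox', 'will'] (min_width=17, slack=0)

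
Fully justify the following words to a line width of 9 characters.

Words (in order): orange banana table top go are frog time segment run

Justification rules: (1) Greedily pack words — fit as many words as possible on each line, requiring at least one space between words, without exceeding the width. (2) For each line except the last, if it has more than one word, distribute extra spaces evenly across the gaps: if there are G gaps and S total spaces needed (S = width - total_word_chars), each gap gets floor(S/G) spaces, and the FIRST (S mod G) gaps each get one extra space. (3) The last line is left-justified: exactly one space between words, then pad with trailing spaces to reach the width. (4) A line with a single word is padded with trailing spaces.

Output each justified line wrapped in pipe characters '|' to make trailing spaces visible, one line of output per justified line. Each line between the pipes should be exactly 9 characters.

Line 1: ['orange'] (min_width=6, slack=3)
Line 2: ['banana'] (min_width=6, slack=3)
Line 3: ['table', 'top'] (min_width=9, slack=0)
Line 4: ['go', 'are'] (min_width=6, slack=3)
Line 5: ['frog', 'time'] (min_width=9, slack=0)
Line 6: ['segment'] (min_width=7, slack=2)
Line 7: ['run'] (min_width=3, slack=6)

Answer: |orange   |
|banana   |
|table top|
|go    are|
|frog time|
|segment  |
|run      |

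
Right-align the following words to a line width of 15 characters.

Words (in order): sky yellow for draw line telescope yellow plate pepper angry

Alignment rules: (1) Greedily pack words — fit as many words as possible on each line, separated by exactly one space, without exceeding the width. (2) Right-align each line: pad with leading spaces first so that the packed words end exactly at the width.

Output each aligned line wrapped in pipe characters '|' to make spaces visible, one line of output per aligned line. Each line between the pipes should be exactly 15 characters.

Line 1: ['sky', 'yellow', 'for'] (min_width=14, slack=1)
Line 2: ['draw', 'line'] (min_width=9, slack=6)
Line 3: ['telescope'] (min_width=9, slack=6)
Line 4: ['yellow', 'plate'] (min_width=12, slack=3)
Line 5: ['pepper', 'angry'] (min_width=12, slack=3)

Answer: | sky yellow for|
|      draw line|
|      telescope|
|   yellow plate|
|   pepper angry|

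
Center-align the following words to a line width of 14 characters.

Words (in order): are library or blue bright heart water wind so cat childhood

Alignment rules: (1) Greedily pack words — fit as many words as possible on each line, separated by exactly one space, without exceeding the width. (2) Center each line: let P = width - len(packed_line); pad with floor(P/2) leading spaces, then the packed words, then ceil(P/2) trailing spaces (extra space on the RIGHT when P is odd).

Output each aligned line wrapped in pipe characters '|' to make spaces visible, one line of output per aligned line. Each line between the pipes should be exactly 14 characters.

Answer: |are library or|
| blue bright  |
| heart water  |
| wind so cat  |
|  childhood   |

Derivation:
Line 1: ['are', 'library', 'or'] (min_width=14, slack=0)
Line 2: ['blue', 'bright'] (min_width=11, slack=3)
Line 3: ['heart', 'water'] (min_width=11, slack=3)
Line 4: ['wind', 'so', 'cat'] (min_width=11, slack=3)
Line 5: ['childhood'] (min_width=9, slack=5)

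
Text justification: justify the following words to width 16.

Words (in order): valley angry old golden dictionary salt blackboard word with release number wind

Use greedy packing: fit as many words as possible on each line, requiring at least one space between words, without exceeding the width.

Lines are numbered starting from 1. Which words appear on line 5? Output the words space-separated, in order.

Answer: with release

Derivation:
Line 1: ['valley', 'angry', 'old'] (min_width=16, slack=0)
Line 2: ['golden'] (min_width=6, slack=10)
Line 3: ['dictionary', 'salt'] (min_width=15, slack=1)
Line 4: ['blackboard', 'word'] (min_width=15, slack=1)
Line 5: ['with', 'release'] (min_width=12, slack=4)
Line 6: ['number', 'wind'] (min_width=11, slack=5)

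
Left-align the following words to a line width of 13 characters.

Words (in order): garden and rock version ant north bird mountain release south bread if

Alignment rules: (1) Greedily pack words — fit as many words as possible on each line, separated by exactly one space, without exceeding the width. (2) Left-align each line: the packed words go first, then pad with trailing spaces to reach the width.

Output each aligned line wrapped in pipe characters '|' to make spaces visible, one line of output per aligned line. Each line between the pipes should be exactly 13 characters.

Line 1: ['garden', 'and'] (min_width=10, slack=3)
Line 2: ['rock', 'version'] (min_width=12, slack=1)
Line 3: ['ant', 'north'] (min_width=9, slack=4)
Line 4: ['bird', 'mountain'] (min_width=13, slack=0)
Line 5: ['release', 'south'] (min_width=13, slack=0)
Line 6: ['bread', 'if'] (min_width=8, slack=5)

Answer: |garden and   |
|rock version |
|ant north    |
|bird mountain|
|release south|
|bread if     |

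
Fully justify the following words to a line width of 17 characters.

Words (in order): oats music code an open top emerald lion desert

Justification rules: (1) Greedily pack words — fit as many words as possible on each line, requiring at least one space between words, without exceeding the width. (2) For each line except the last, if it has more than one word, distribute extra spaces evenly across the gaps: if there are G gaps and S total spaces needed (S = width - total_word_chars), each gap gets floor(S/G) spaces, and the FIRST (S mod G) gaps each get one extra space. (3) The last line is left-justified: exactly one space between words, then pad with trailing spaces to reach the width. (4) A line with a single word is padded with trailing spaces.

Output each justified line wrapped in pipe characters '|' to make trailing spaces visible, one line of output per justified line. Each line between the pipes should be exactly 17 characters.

Line 1: ['oats', 'music', 'code'] (min_width=15, slack=2)
Line 2: ['an', 'open', 'top'] (min_width=11, slack=6)
Line 3: ['emerald', 'lion'] (min_width=12, slack=5)
Line 4: ['desert'] (min_width=6, slack=11)

Answer: |oats  music  code|
|an    open    top|
|emerald      lion|
|desert           |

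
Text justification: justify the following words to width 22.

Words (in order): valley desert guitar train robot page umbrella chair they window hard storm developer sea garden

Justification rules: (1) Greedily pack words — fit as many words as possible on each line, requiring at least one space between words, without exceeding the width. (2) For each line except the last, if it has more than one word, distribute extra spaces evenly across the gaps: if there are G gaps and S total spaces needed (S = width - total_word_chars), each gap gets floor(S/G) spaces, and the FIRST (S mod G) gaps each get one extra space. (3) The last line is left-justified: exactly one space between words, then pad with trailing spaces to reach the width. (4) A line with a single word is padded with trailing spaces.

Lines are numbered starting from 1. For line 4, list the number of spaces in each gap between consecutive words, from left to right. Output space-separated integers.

Answer: 4 3

Derivation:
Line 1: ['valley', 'desert', 'guitar'] (min_width=20, slack=2)
Line 2: ['train', 'robot', 'page'] (min_width=16, slack=6)
Line 3: ['umbrella', 'chair', 'they'] (min_width=19, slack=3)
Line 4: ['window', 'hard', 'storm'] (min_width=17, slack=5)
Line 5: ['developer', 'sea', 'garden'] (min_width=20, slack=2)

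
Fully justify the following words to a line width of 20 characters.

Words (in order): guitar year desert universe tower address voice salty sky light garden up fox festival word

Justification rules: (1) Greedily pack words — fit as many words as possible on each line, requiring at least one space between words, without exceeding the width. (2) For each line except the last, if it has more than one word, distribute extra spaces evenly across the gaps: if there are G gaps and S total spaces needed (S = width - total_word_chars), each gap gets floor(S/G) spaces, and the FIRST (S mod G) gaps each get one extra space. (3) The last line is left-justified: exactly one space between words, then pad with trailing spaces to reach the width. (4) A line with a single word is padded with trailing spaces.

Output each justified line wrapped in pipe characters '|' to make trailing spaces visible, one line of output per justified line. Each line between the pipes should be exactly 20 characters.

Answer: |guitar  year  desert|
|universe       tower|
|address  voice salty|
|sky  light garden up|
|fox festival word   |

Derivation:
Line 1: ['guitar', 'year', 'desert'] (min_width=18, slack=2)
Line 2: ['universe', 'tower'] (min_width=14, slack=6)
Line 3: ['address', 'voice', 'salty'] (min_width=19, slack=1)
Line 4: ['sky', 'light', 'garden', 'up'] (min_width=19, slack=1)
Line 5: ['fox', 'festival', 'word'] (min_width=17, slack=3)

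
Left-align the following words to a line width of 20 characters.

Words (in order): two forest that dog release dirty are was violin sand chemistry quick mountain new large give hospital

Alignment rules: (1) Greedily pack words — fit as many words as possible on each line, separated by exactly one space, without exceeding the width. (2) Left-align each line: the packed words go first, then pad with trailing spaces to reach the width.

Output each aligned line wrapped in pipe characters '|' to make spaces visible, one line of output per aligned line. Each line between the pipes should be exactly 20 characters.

Answer: |two forest that dog |
|release dirty are   |
|was violin sand     |
|chemistry quick     |
|mountain new large  |
|give hospital       |

Derivation:
Line 1: ['two', 'forest', 'that', 'dog'] (min_width=19, slack=1)
Line 2: ['release', 'dirty', 'are'] (min_width=17, slack=3)
Line 3: ['was', 'violin', 'sand'] (min_width=15, slack=5)
Line 4: ['chemistry', 'quick'] (min_width=15, slack=5)
Line 5: ['mountain', 'new', 'large'] (min_width=18, slack=2)
Line 6: ['give', 'hospital'] (min_width=13, slack=7)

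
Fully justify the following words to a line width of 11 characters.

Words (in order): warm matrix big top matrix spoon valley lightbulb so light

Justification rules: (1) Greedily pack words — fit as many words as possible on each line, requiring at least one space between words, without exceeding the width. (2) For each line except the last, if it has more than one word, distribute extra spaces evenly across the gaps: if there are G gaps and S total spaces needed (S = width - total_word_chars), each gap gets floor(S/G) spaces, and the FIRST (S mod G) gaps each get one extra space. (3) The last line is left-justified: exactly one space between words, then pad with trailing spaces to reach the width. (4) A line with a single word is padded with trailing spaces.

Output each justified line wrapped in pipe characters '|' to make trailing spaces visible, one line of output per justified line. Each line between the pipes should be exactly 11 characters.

Line 1: ['warm', 'matrix'] (min_width=11, slack=0)
Line 2: ['big', 'top'] (min_width=7, slack=4)
Line 3: ['matrix'] (min_width=6, slack=5)
Line 4: ['spoon'] (min_width=5, slack=6)
Line 5: ['valley'] (min_width=6, slack=5)
Line 6: ['lightbulb'] (min_width=9, slack=2)
Line 7: ['so', 'light'] (min_width=8, slack=3)

Answer: |warm matrix|
|big     top|
|matrix     |
|spoon      |
|valley     |
|lightbulb  |
|so light   |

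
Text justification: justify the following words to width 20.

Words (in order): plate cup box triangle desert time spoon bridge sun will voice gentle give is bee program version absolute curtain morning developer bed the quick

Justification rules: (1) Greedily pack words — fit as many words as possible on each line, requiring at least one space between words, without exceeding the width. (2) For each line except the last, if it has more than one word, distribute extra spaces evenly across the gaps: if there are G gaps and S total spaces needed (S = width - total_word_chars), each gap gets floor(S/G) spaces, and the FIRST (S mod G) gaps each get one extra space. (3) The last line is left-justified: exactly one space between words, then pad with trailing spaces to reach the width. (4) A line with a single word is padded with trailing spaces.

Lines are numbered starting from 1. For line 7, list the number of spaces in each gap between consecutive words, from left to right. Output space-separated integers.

Answer: 6

Derivation:
Line 1: ['plate', 'cup', 'box'] (min_width=13, slack=7)
Line 2: ['triangle', 'desert', 'time'] (min_width=20, slack=0)
Line 3: ['spoon', 'bridge', 'sun'] (min_width=16, slack=4)
Line 4: ['will', 'voice', 'gentle'] (min_width=17, slack=3)
Line 5: ['give', 'is', 'bee', 'program'] (min_width=19, slack=1)
Line 6: ['version', 'absolute'] (min_width=16, slack=4)
Line 7: ['curtain', 'morning'] (min_width=15, slack=5)
Line 8: ['developer', 'bed', 'the'] (min_width=17, slack=3)
Line 9: ['quick'] (min_width=5, slack=15)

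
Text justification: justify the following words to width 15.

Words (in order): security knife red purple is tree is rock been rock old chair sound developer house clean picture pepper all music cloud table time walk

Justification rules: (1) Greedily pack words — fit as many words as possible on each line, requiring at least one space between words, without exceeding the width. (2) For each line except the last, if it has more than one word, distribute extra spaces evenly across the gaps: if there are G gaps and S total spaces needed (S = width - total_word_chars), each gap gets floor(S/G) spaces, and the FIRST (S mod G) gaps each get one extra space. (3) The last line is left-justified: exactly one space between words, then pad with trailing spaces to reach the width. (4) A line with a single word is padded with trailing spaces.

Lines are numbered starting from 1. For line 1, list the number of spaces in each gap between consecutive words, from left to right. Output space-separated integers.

Line 1: ['security', 'knife'] (min_width=14, slack=1)
Line 2: ['red', 'purple', 'is'] (min_width=13, slack=2)
Line 3: ['tree', 'is', 'rock'] (min_width=12, slack=3)
Line 4: ['been', 'rock', 'old'] (min_width=13, slack=2)
Line 5: ['chair', 'sound'] (min_width=11, slack=4)
Line 6: ['developer', 'house'] (min_width=15, slack=0)
Line 7: ['clean', 'picture'] (min_width=13, slack=2)
Line 8: ['pepper', 'all'] (min_width=10, slack=5)
Line 9: ['music', 'cloud'] (min_width=11, slack=4)
Line 10: ['table', 'time', 'walk'] (min_width=15, slack=0)

Answer: 2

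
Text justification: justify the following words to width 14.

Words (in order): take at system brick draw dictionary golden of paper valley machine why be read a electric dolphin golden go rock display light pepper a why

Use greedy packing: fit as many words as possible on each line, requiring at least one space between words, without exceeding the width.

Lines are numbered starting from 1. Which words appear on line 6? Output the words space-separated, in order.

Answer: machine why be

Derivation:
Line 1: ['take', 'at', 'system'] (min_width=14, slack=0)
Line 2: ['brick', 'draw'] (min_width=10, slack=4)
Line 3: ['dictionary'] (min_width=10, slack=4)
Line 4: ['golden', 'of'] (min_width=9, slack=5)
Line 5: ['paper', 'valley'] (min_width=12, slack=2)
Line 6: ['machine', 'why', 'be'] (min_width=14, slack=0)
Line 7: ['read', 'a'] (min_width=6, slack=8)
Line 8: ['electric'] (min_width=8, slack=6)
Line 9: ['dolphin', 'golden'] (min_width=14, slack=0)
Line 10: ['go', 'rock'] (min_width=7, slack=7)
Line 11: ['display', 'light'] (min_width=13, slack=1)
Line 12: ['pepper', 'a', 'why'] (min_width=12, slack=2)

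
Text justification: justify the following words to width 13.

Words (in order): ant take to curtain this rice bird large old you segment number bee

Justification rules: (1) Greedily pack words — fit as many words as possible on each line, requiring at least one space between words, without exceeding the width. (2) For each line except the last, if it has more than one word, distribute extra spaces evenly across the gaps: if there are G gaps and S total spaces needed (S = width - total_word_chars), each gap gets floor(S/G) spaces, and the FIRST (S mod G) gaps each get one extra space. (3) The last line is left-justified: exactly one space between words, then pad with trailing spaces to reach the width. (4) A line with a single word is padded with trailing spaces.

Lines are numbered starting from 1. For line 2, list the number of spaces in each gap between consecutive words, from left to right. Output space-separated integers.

Answer: 2

Derivation:
Line 1: ['ant', 'take', 'to'] (min_width=11, slack=2)
Line 2: ['curtain', 'this'] (min_width=12, slack=1)
Line 3: ['rice', 'bird'] (min_width=9, slack=4)
Line 4: ['large', 'old', 'you'] (min_width=13, slack=0)
Line 5: ['segment'] (min_width=7, slack=6)
Line 6: ['number', 'bee'] (min_width=10, slack=3)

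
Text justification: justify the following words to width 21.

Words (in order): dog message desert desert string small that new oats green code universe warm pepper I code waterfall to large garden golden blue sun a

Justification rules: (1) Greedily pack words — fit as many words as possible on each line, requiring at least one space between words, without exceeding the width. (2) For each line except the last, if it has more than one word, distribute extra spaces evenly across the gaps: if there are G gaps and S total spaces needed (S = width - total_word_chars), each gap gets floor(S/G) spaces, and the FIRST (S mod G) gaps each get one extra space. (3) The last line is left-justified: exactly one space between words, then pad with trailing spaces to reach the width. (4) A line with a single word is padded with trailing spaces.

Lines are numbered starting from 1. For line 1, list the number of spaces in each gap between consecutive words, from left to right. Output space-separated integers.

Line 1: ['dog', 'message', 'desert'] (min_width=18, slack=3)
Line 2: ['desert', 'string', 'small'] (min_width=19, slack=2)
Line 3: ['that', 'new', 'oats', 'green'] (min_width=19, slack=2)
Line 4: ['code', 'universe', 'warm'] (min_width=18, slack=3)
Line 5: ['pepper', 'I', 'code'] (min_width=13, slack=8)
Line 6: ['waterfall', 'to', 'large'] (min_width=18, slack=3)
Line 7: ['garden', 'golden', 'blue'] (min_width=18, slack=3)
Line 8: ['sun', 'a'] (min_width=5, slack=16)

Answer: 3 2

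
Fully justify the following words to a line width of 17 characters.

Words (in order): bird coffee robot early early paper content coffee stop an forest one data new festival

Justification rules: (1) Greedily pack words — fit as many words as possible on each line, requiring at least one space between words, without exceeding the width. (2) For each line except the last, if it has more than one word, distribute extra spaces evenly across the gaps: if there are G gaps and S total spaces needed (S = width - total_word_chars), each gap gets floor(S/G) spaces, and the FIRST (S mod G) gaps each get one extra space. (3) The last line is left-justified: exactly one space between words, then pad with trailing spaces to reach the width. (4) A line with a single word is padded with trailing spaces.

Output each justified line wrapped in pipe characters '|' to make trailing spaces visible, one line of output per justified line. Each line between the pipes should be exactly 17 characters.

Line 1: ['bird', 'coffee', 'robot'] (min_width=17, slack=0)
Line 2: ['early', 'early', 'paper'] (min_width=17, slack=0)
Line 3: ['content', 'coffee'] (min_width=14, slack=3)
Line 4: ['stop', 'an', 'forest'] (min_width=14, slack=3)
Line 5: ['one', 'data', 'new'] (min_width=12, slack=5)
Line 6: ['festival'] (min_width=8, slack=9)

Answer: |bird coffee robot|
|early early paper|
|content    coffee|
|stop   an  forest|
|one    data   new|
|festival         |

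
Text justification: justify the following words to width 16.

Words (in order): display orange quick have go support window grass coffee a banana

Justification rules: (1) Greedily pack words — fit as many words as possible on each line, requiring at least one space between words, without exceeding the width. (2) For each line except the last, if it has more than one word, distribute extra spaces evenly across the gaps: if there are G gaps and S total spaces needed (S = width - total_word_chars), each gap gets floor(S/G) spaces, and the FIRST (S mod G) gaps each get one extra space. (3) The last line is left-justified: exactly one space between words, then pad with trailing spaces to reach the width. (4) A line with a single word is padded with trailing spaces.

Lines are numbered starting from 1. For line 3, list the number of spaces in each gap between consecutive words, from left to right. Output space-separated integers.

Line 1: ['display', 'orange'] (min_width=14, slack=2)
Line 2: ['quick', 'have', 'go'] (min_width=13, slack=3)
Line 3: ['support', 'window'] (min_width=14, slack=2)
Line 4: ['grass', 'coffee', 'a'] (min_width=14, slack=2)
Line 5: ['banana'] (min_width=6, slack=10)

Answer: 3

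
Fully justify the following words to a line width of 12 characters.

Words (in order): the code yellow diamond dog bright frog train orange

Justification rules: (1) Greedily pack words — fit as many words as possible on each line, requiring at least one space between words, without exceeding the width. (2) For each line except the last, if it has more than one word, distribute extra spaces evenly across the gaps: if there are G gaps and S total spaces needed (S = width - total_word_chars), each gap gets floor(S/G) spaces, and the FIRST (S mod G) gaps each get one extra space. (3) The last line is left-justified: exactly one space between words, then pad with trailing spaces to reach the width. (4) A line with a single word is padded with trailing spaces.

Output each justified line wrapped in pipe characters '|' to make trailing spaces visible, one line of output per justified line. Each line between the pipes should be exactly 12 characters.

Line 1: ['the', 'code'] (min_width=8, slack=4)
Line 2: ['yellow'] (min_width=6, slack=6)
Line 3: ['diamond', 'dog'] (min_width=11, slack=1)
Line 4: ['bright', 'frog'] (min_width=11, slack=1)
Line 5: ['train', 'orange'] (min_width=12, slack=0)

Answer: |the     code|
|yellow      |
|diamond  dog|
|bright  frog|
|train orange|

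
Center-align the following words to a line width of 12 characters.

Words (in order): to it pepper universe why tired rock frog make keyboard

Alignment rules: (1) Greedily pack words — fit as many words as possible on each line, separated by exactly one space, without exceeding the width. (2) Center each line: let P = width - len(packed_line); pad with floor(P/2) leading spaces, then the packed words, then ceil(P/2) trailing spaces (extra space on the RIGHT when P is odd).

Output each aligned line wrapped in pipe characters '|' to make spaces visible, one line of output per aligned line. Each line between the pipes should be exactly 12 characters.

Line 1: ['to', 'it', 'pepper'] (min_width=12, slack=0)
Line 2: ['universe', 'why'] (min_width=12, slack=0)
Line 3: ['tired', 'rock'] (min_width=10, slack=2)
Line 4: ['frog', 'make'] (min_width=9, slack=3)
Line 5: ['keyboard'] (min_width=8, slack=4)

Answer: |to it pepper|
|universe why|
| tired rock |
| frog make  |
|  keyboard  |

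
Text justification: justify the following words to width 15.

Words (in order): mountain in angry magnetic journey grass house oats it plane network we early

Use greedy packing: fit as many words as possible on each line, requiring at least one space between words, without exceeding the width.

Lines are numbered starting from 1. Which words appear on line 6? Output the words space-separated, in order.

Answer: we early

Derivation:
Line 1: ['mountain', 'in'] (min_width=11, slack=4)
Line 2: ['angry', 'magnetic'] (min_width=14, slack=1)
Line 3: ['journey', 'grass'] (min_width=13, slack=2)
Line 4: ['house', 'oats', 'it'] (min_width=13, slack=2)
Line 5: ['plane', 'network'] (min_width=13, slack=2)
Line 6: ['we', 'early'] (min_width=8, slack=7)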